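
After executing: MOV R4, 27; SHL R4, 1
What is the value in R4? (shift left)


Register state trace:
  MOV R4, 27  → R4 = 27
  SHL R4, 1  → R4 = 27 << 1 = 27 * 2^1 = 54
Final: R4 = 54

54


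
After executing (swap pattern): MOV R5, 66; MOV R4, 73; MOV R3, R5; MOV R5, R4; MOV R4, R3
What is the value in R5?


Register state trace (swap pattern):
  MOV R5, 66  → R5 = 66
  MOV R4, 73  → R4 = 73
  MOV R3, R5  → R3 = 66  (save R5)
  MOV R5, R4  → R5 = 73  (R5 gets R4's value)
  MOV R4, R3  → R4 = 66  (R4 gets saved value)
Final: R5 = 73

73


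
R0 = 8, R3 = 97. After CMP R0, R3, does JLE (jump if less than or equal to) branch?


Trace:
  R0 = 8, R3 = 97
  CMP R0, R3  → compares 8 vs 97
  JLE checks: is 8 less than or equal to 97?
  8 < 97, so condition is true
Branch taken: Yes

Yes


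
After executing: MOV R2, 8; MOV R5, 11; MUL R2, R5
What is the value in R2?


Register state trace:
  MOV R2, 8  → R2 = 8
  MOV R5, 11  → R5 = 11
  MUL R2, R5  → R2 = 8 * 11 = 88
Final: R2 = 88

88


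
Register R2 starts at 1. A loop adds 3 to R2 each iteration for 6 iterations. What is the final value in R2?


Starting value: R2 = 1
  Iter 1: R2 = 1 + 3 = 4
  Iter 2: R2 = 4 + 3 = 7
  Iter 3: R2 = 7 + 3 = 10
  Iter 4: R2 = 10 + 3 = 13
  Iter 5: R2 = 13 + 3 = 16
  Iter 6: R2 = 16 + 3 = 19
Final: R2 = 19

19


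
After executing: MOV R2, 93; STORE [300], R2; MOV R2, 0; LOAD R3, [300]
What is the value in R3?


Register and memory trace:
  MOV R2, 93  → R2 = 93
  STORE [300], R2  → mem[300] = 93
  MOV R2, 0  → R2 = 0
  LOAD R3, [300]  → R3 = mem[300] = 93
Final: R3 = 93

93


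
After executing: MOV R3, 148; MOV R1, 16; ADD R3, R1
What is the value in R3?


Register state trace:
  MOV R3, 148  → R3 = 148
  MOV R1, 16  → R1 = 16
  ADD R3, R1  → R3 = 148 + 16 = 164
Final: R3 = 164

164


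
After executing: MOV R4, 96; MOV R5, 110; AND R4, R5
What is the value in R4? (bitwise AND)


Register state trace:
  MOV R4, 96  → R4 = 96 (0b01100000)
  MOV R5, 110  → R5 = 110 (0b01101110)
  AND R4, R5  → R4 = 96 AND 110 = 96 (0b01100000)
Final: R4 = 96

96


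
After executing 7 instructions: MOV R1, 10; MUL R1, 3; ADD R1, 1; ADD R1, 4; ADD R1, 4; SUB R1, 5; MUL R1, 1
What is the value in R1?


Register state trace:
  MOV R1, 10  → R1 = 10
  MUL R1, 3  → R1 = 10 * 3 = 30
  ADD R1, 1  → R1 = 30 + 1 = 31
  ADD R1, 4  → R1 = 31 + 4 = 35
  ADD R1, 4  → R1 = 35 + 4 = 39
  SUB R1, 5  → R1 = 39 - 5 = 34
  MUL R1, 1  → R1 = 34 * 1 = 34
Final: R1 = 34

34


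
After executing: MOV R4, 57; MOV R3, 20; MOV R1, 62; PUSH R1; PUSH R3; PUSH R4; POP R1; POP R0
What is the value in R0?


Stack trace (top is rightmost):
  MOV R4, 57  → R4 = 57
  MOV R3, 20  → R3 = 20
  MOV R1, 62  → R1 = 62
  PUSH R1  → stack: [62]
  PUSH R3  → stack: [62, 20]
  PUSH R4  → stack: [62, 20, 57]
  POP R1  → R1 = 57, stack: [62, 20]
  POP R0  → R0 = 20, stack: [62]
Final: R0 = 20

20


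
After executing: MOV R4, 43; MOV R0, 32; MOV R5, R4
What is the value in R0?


Register state trace:
  MOV R4, 43  → R4 = 43
  MOV R0, 32  → R0 = 32
  MOV R5, R4  → R5 = 43
Final: R0 = 32

32


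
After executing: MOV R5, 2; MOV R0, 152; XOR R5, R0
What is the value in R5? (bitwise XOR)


Register state trace:
  MOV R5, 2  → R5 = 2 (0b00000010)
  MOV R0, 152  → R0 = 152 (0b10011000)
  XOR R5, R0  → R5 = 2 XOR 152 = 154 (0b10011010)
Final: R5 = 154

154


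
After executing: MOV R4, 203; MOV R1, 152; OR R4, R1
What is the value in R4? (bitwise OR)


Register state trace:
  MOV R4, 203  → R4 = 203 (0b11001011)
  MOV R1, 152  → R1 = 152 (0b10011000)
  OR R4, R1   → R4 = 203 OR 152 = 219 (0b11011011)
Final: R4 = 219

219


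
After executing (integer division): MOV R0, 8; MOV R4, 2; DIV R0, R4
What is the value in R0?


Register state trace:
  MOV R0, 8  → R0 = 8
  MOV R4, 2  → R4 = 2
  DIV R0, R4  → R0 = 8 // 2 = 4
Final: R0 = 4

4


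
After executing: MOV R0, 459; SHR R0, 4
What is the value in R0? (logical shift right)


Register state trace:
  MOV R0, 459  → R0 = 459
  SHR R0, 4  → R0 = 459 >> 4 = 459 // 2^4 = 28
Final: R0 = 28

28


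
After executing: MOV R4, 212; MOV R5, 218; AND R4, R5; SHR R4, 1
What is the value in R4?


Register state trace:
  MOV R4, 212  → R4 = 212 (0b11010100)
  MOV R5, 218  → R5 = 218 (0b11011010)
  AND R4, R5  → R4 = 212 AND 218 = 208 (0b11010000)
  SHR R4, 1  → R4 = 208 >> 1 = 104
Final: R4 = 104

104


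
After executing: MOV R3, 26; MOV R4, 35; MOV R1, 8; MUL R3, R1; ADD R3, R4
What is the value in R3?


Register state trace:
  MOV R3, 26  → R3 = 26
  MOV R4, 35  → R4 = 35
  MOV R1, 8  → R1 = 8
  MUL R3, R1  → R3 = 26 * 8 = 208
  ADD R3, R4  → R3 = 208 + 35 = 243
Final: R3 = 243

243


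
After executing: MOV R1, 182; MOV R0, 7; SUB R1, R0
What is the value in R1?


Register state trace:
  MOV R1, 182  → R1 = 182
  MOV R0, 7  → R0 = 7
  SUB R1, R0  → R1 = 182 - 7 = 175
Final: R1 = 175

175


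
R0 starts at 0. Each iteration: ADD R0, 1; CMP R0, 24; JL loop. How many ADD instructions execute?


Loop trace (R0 starts at 0, target 24, step 1):
  ADD #1: R0 = 0 + 1 = 1  → 1 < 24, loop
  ADD #2: R0 = 1 + 1 = 2  → 2 < 24, loop
  ADD #3: R0 = 2 + 1 = 3  → 3 < 24, loop
  ADD #4: R0 = 3 + 1 = 4  → 4 < 24, loop
  ADD #5: R0 = 4 + 1 = 5  → 5 < 24, loop
  ADD #6: R0 = 5 + 1 = 6  → 6 < 24, loop
  ADD #7: R0 = 6 + 1 = 7  → 7 < 24, loop
  ADD #8: R0 = 7 + 1 = 8  → 8 < 24, loop
  ADD #9: R0 = 8 + 1 = 9  → 9 < 24, loop
  ADD #10: R0 = 9 + 1 = 10  → 10 < 24, loop
  ADD #11: R0 = 10 + 1 = 11  → 11 < 24, loop
  ADD #12: R0 = 11 + 1 = 12  → 12 < 24, loop
  ADD #13: R0 = 12 + 1 = 13  → 13 < 24, loop
  ADD #14: R0 = 13 + 1 = 14  → 14 < 24, loop
  ADD #15: R0 = 14 + 1 = 15  → 15 < 24, loop
  ADD #16: R0 = 15 + 1 = 16  → 16 < 24, loop
  ADD #17: R0 = 16 + 1 = 17  → 17 < 24, loop
  ADD #18: R0 = 17 + 1 = 18  → 18 < 24, loop
  ADD #19: R0 = 18 + 1 = 19  → 19 < 24, loop
  ADD #20: R0 = 19 + 1 = 20  → 20 < 24, loop
  ADD #21: R0 = 20 + 1 = 21  → 21 < 24, loop
  ADD #22: R0 = 21 + 1 = 22  → 22 < 24, loop
  ADD #23: R0 = 22 + 1 = 23  → 23 < 24, loop
  ADD #24: R0 = 23 + 1 = 24  → 24 >= 24, exit
Total ADD instructions: 24

24


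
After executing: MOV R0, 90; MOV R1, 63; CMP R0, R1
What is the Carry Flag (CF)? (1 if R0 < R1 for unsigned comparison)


Register state trace:
  MOV R0, 90  → R0 = 90
  MOV R1, 63  → R1 = 63
  CMP R0, R1  → unsigned 90 - 63: no borrow
  90 >= 63, so CF = 0
CF = 0

0


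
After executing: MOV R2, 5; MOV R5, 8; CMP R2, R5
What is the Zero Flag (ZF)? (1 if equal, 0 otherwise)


Register state trace:
  MOV R2, 5  → R2 = 5
  MOV R5, 8  → R5 = 8
  CMP R2, R5  → computes 5 - 8 = -3
  Result is nonzero, so values are not equal
ZF = 0

0


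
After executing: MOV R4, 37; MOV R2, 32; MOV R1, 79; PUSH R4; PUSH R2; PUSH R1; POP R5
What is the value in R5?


Stack trace (top is rightmost):
  MOV R4, 37  → R4 = 37
  MOV R2, 32  → R2 = 32
  MOV R1, 79  → R1 = 79
  PUSH R4  → stack: [37]
  PUSH R2  → stack: [37, 32]
  PUSH R1  → stack: [37, 32, 79]
  POP R5  → R5 = 79, stack: [37, 32]
Final: R5 = 79

79


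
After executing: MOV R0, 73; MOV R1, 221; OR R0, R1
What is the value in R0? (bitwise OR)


Register state trace:
  MOV R0, 73  → R0 = 73 (0b01001001)
  MOV R1, 221  → R1 = 221 (0b11011101)
  OR R0, R1   → R0 = 73 OR 221 = 221 (0b11011101)
Final: R0 = 221

221


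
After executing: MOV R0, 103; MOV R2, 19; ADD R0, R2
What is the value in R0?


Register state trace:
  MOV R0, 103  → R0 = 103
  MOV R2, 19  → R2 = 19
  ADD R0, R2  → R0 = 103 + 19 = 122
Final: R0 = 122

122


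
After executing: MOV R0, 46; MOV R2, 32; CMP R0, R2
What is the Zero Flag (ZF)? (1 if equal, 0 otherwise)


Register state trace:
  MOV R0, 46  → R0 = 46
  MOV R2, 32  → R2 = 32
  CMP R0, R2  → computes 46 - 32 = 14
  Result is nonzero, so values are not equal
ZF = 0

0


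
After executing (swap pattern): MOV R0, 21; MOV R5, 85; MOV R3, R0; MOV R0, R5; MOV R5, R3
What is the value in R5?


Register state trace (swap pattern):
  MOV R0, 21  → R0 = 21
  MOV R5, 85  → R5 = 85
  MOV R3, R0  → R3 = 21  (save R0)
  MOV R0, R5  → R0 = 85  (R0 gets R5's value)
  MOV R5, R3  → R5 = 21  (R5 gets saved value)
Final: R5 = 21

21


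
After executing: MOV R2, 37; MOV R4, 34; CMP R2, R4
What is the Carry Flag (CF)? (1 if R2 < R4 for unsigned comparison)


Register state trace:
  MOV R2, 37  → R2 = 37
  MOV R4, 34  → R4 = 34
  CMP R2, R4  → unsigned 37 - 34: no borrow
  37 >= 34, so CF = 0
CF = 0

0


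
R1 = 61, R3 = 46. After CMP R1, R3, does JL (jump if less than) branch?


Trace:
  R1 = 61, R3 = 46
  CMP R1, R3  → compares 61 vs 46
  JL checks: is 61 less than 46?
  61 > 46, so condition is false
Branch taken: No

No


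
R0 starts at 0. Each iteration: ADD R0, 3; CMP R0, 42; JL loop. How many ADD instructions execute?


Loop trace (R0 starts at 0, target 42, step 3):
  ADD #1: R0 = 0 + 3 = 3  → 3 < 42, loop
  ADD #2: R0 = 3 + 3 = 6  → 6 < 42, loop
  ADD #3: R0 = 6 + 3 = 9  → 9 < 42, loop
  ADD #4: R0 = 9 + 3 = 12  → 12 < 42, loop
  ADD #5: R0 = 12 + 3 = 15  → 15 < 42, loop
  ADD #6: R0 = 15 + 3 = 18  → 18 < 42, loop
  ADD #7: R0 = 18 + 3 = 21  → 21 < 42, loop
  ADD #8: R0 = 21 + 3 = 24  → 24 < 42, loop
  ADD #9: R0 = 24 + 3 = 27  → 27 < 42, loop
  ADD #10: R0 = 27 + 3 = 30  → 30 < 42, loop
  ADD #11: R0 = 30 + 3 = 33  → 33 < 42, loop
  ADD #12: R0 = 33 + 3 = 36  → 36 < 42, loop
  ADD #13: R0 = 36 + 3 = 39  → 39 < 42, loop
  ADD #14: R0 = 39 + 3 = 42  → 42 >= 42, exit
Total ADD instructions: 14

14


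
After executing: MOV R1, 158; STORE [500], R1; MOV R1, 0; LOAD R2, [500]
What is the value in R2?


Register and memory trace:
  MOV R1, 158  → R1 = 158
  STORE [500], R1  → mem[500] = 158
  MOV R1, 0  → R1 = 0
  LOAD R2, [500]  → R2 = mem[500] = 158
Final: R2 = 158

158


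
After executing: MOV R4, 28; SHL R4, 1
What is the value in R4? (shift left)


Register state trace:
  MOV R4, 28  → R4 = 28
  SHL R4, 1  → R4 = 28 << 1 = 28 * 2^1 = 56
Final: R4 = 56

56


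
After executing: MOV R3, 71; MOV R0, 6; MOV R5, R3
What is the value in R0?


Register state trace:
  MOV R3, 71  → R3 = 71
  MOV R0, 6  → R0 = 6
  MOV R5, R3  → R5 = 71
Final: R0 = 6

6


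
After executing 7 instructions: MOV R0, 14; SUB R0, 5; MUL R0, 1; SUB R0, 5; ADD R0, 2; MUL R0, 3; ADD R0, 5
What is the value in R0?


Register state trace:
  MOV R0, 14  → R0 = 14
  SUB R0, 5  → R0 = 14 - 5 = 9
  MUL R0, 1  → R0 = 9 * 1 = 9
  SUB R0, 5  → R0 = 9 - 5 = 4
  ADD R0, 2  → R0 = 4 + 2 = 6
  MUL R0, 3  → R0 = 6 * 3 = 18
  ADD R0, 5  → R0 = 18 + 5 = 23
Final: R0 = 23

23


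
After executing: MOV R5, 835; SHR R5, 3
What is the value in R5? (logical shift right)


Register state trace:
  MOV R5, 835  → R5 = 835
  SHR R5, 3  → R5 = 835 >> 3 = 835 // 2^3 = 104
Final: R5 = 104

104


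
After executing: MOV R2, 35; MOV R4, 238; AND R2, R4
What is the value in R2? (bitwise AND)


Register state trace:
  MOV R2, 35  → R2 = 35 (0b00100011)
  MOV R4, 238  → R4 = 238 (0b11101110)
  AND R2, R4  → R2 = 35 AND 238 = 34 (0b00100010)
Final: R2 = 34

34


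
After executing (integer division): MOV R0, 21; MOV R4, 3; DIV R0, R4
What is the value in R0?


Register state trace:
  MOV R0, 21  → R0 = 21
  MOV R4, 3  → R4 = 3
  DIV R0, R4  → R0 = 21 // 3 = 7
Final: R0 = 7

7


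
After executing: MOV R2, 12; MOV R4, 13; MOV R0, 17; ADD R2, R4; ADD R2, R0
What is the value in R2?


Register state trace:
  MOV R2, 12  → R2 = 12
  MOV R4, 13  → R4 = 13
  MOV R0, 17  → R0 = 17
  ADD R2, R4  → R2 = 12 + 13 = 25
  ADD R2, R0  → R2 = 25 + 17 = 42
Final: R2 = 42

42


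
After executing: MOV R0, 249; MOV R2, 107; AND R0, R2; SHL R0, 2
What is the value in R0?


Register state trace:
  MOV R0, 249  → R0 = 249 (0b11111001)
  MOV R2, 107  → R2 = 107 (0b01101011)
  AND R0, R2  → R0 = 249 AND 107 = 105 (0b01101001)
  SHL R0, 2  → R0 = 105 << 2 = 420
Final: R0 = 420

420


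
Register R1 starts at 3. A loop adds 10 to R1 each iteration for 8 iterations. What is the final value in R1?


Starting value: R1 = 3
  Iter 1: R1 = 3 + 10 = 13
  Iter 2: R1 = 13 + 10 = 23
  Iter 3: R1 = 23 + 10 = 33
  Iter 4: R1 = 33 + 10 = 43
  Iter 5: R1 = 43 + 10 = 53
  Iter 6: R1 = 53 + 10 = 63
  Iter 7: R1 = 63 + 10 = 73
  Iter 8: R1 = 73 + 10 = 83
Final: R1 = 83

83


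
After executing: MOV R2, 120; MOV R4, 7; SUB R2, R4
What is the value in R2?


Register state trace:
  MOV R2, 120  → R2 = 120
  MOV R4, 7  → R4 = 7
  SUB R2, R4  → R2 = 120 - 7 = 113
Final: R2 = 113

113


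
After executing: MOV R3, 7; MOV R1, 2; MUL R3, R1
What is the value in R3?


Register state trace:
  MOV R3, 7  → R3 = 7
  MOV R1, 2  → R1 = 2
  MUL R3, R1  → R3 = 7 * 2 = 14
Final: R3 = 14

14


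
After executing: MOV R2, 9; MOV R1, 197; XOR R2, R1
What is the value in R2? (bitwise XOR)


Register state trace:
  MOV R2, 9  → R2 = 9 (0b00001001)
  MOV R1, 197  → R1 = 197 (0b11000101)
  XOR R2, R1  → R2 = 9 XOR 197 = 204 (0b11001100)
Final: R2 = 204

204


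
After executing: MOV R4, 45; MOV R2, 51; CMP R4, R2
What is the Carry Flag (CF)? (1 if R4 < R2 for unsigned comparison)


Register state trace:
  MOV R4, 45  → R4 = 45
  MOV R2, 51  → R2 = 51
  CMP R4, R2  → unsigned 45 - 51: borrow occurs
  45 < 51, so CF = 1
CF = 1

1


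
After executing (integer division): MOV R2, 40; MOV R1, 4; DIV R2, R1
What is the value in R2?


Register state trace:
  MOV R2, 40  → R2 = 40
  MOV R1, 4  → R1 = 4
  DIV R2, R1  → R2 = 40 // 4 = 10
Final: R2 = 10

10


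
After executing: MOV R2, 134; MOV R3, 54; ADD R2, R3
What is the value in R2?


Register state trace:
  MOV R2, 134  → R2 = 134
  MOV R3, 54  → R3 = 54
  ADD R2, R3  → R2 = 134 + 54 = 188
Final: R2 = 188

188


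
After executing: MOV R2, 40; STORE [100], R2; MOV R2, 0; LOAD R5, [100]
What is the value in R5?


Register and memory trace:
  MOV R2, 40  → R2 = 40
  STORE [100], R2  → mem[100] = 40
  MOV R2, 0  → R2 = 0
  LOAD R5, [100]  → R5 = mem[100] = 40
Final: R5 = 40

40


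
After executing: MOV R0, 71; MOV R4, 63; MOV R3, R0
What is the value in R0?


Register state trace:
  MOV R0, 71  → R0 = 71
  MOV R4, 63  → R4 = 63
  MOV R3, R0  → R3 = 71
Final: R0 = 71

71


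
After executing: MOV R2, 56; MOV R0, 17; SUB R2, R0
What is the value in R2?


Register state trace:
  MOV R2, 56  → R2 = 56
  MOV R0, 17  → R0 = 17
  SUB R2, R0  → R2 = 56 - 17 = 39
Final: R2 = 39

39


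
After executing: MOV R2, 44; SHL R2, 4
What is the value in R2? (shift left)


Register state trace:
  MOV R2, 44  → R2 = 44
  SHL R2, 4  → R2 = 44 << 4 = 44 * 2^4 = 704
Final: R2 = 704

704


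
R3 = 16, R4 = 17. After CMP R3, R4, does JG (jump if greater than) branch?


Trace:
  R3 = 16, R4 = 17
  CMP R3, R4  → compares 16 vs 17
  JG checks: is 16 greater than 17?
  16 < 17, so condition is false
Branch taken: No

No


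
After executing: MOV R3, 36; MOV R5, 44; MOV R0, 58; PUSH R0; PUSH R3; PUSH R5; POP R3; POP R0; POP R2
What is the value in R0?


Stack trace (top is rightmost):
  MOV R3, 36  → R3 = 36
  MOV R5, 44  → R5 = 44
  MOV R0, 58  → R0 = 58
  PUSH R0  → stack: [58]
  PUSH R3  → stack: [58, 36]
  PUSH R5  → stack: [58, 36, 44]
  POP R3  → R3 = 44, stack: [58, 36]
  POP R0  → R0 = 36, stack: [58]
  POP R2  → R2 = 58, stack: []
Final: R0 = 36

36


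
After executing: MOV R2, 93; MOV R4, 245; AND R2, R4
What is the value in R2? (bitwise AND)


Register state trace:
  MOV R2, 93  → R2 = 93 (0b01011101)
  MOV R4, 245  → R4 = 245 (0b11110101)
  AND R2, R4  → R2 = 93 AND 245 = 85 (0b01010101)
Final: R2 = 85

85


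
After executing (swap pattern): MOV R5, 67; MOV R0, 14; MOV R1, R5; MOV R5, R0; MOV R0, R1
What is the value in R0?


Register state trace (swap pattern):
  MOV R5, 67  → R5 = 67
  MOV R0, 14  → R0 = 14
  MOV R1, R5  → R1 = 67  (save R5)
  MOV R5, R0  → R5 = 14  (R5 gets R0's value)
  MOV R0, R1  → R0 = 67  (R0 gets saved value)
Final: R0 = 67

67


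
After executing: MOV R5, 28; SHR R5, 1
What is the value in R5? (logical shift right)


Register state trace:
  MOV R5, 28  → R5 = 28
  SHR R5, 1  → R5 = 28 >> 1 = 28 // 2^1 = 14
Final: R5 = 14

14


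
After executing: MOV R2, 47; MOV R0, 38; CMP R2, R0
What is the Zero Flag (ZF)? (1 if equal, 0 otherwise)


Register state trace:
  MOV R2, 47  → R2 = 47
  MOV R0, 38  → R0 = 38
  CMP R2, R0  → computes 47 - 38 = 9
  Result is nonzero, so values are not equal
ZF = 0

0


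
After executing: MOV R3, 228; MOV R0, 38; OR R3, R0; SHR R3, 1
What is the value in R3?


Register state trace:
  MOV R3, 228  → R3 = 228 (0b11100100)
  MOV R0, 38  → R0 = 38 (0b00100110)
  OR R3, R0  → R3 = 228 OR 38 = 230 (0b11100110)
  SHR R3, 1  → R3 = 230 >> 1 = 115
Final: R3 = 115

115


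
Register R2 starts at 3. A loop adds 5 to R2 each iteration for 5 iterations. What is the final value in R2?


Starting value: R2 = 3
  Iter 1: R2 = 3 + 5 = 8
  Iter 2: R2 = 8 + 5 = 13
  Iter 3: R2 = 13 + 5 = 18
  Iter 4: R2 = 18 + 5 = 23
  Iter 5: R2 = 23 + 5 = 28
Final: R2 = 28

28


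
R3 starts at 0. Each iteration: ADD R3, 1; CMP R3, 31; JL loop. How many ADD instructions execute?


Loop trace (R3 starts at 0, target 31, step 1):
  ADD #1: R3 = 0 + 1 = 1  → 1 < 31, loop
  ADD #2: R3 = 1 + 1 = 2  → 2 < 31, loop
  ADD #3: R3 = 2 + 1 = 3  → 3 < 31, loop
  ADD #4: R3 = 3 + 1 = 4  → 4 < 31, loop
  ADD #5: R3 = 4 + 1 = 5  → 5 < 31, loop
  ADD #6: R3 = 5 + 1 = 6  → 6 < 31, loop
  ADD #7: R3 = 6 + 1 = 7  → 7 < 31, loop
  ADD #8: R3 = 7 + 1 = 8  → 8 < 31, loop
  ADD #9: R3 = 8 + 1 = 9  → 9 < 31, loop
  ADD #10: R3 = 9 + 1 = 10  → 10 < 31, loop
  ADD #11: R3 = 10 + 1 = 11  → 11 < 31, loop
  ADD #12: R3 = 11 + 1 = 12  → 12 < 31, loop
  ADD #13: R3 = 12 + 1 = 13  → 13 < 31, loop
  ADD #14: R3 = 13 + 1 = 14  → 14 < 31, loop
  ADD #15: R3 = 14 + 1 = 15  → 15 < 31, loop
  ADD #16: R3 = 15 + 1 = 16  → 16 < 31, loop
  ADD #17: R3 = 16 + 1 = 17  → 17 < 31, loop
  ADD #18: R3 = 17 + 1 = 18  → 18 < 31, loop
  ADD #19: R3 = 18 + 1 = 19  → 19 < 31, loop
  ADD #20: R3 = 19 + 1 = 20  → 20 < 31, loop
  ADD #21: R3 = 20 + 1 = 21  → 21 < 31, loop
  ADD #22: R3 = 21 + 1 = 22  → 22 < 31, loop
  ADD #23: R3 = 22 + 1 = 23  → 23 < 31, loop
  ADD #24: R3 = 23 + 1 = 24  → 24 < 31, loop
  ADD #25: R3 = 24 + 1 = 25  → 25 < 31, loop
  ADD #26: R3 = 25 + 1 = 26  → 26 < 31, loop
  ADD #27: R3 = 26 + 1 = 27  → 27 < 31, loop
  ADD #28: R3 = 27 + 1 = 28  → 28 < 31, loop
  ADD #29: R3 = 28 + 1 = 29  → 29 < 31, loop
  ADD #30: R3 = 29 + 1 = 30  → 30 < 31, loop
  ADD #31: R3 = 30 + 1 = 31  → 31 >= 31, exit
Total ADD instructions: 31

31


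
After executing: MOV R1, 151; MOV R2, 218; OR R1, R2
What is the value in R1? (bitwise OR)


Register state trace:
  MOV R1, 151  → R1 = 151 (0b10010111)
  MOV R2, 218  → R2 = 218 (0b11011010)
  OR R1, R2   → R1 = 151 OR 218 = 223 (0b11011111)
Final: R1 = 223

223


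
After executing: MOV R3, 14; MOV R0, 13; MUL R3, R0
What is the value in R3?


Register state trace:
  MOV R3, 14  → R3 = 14
  MOV R0, 13  → R0 = 13
  MUL R3, R0  → R3 = 14 * 13 = 182
Final: R3 = 182

182


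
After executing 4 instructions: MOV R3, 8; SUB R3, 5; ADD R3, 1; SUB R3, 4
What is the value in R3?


Register state trace:
  MOV R3, 8  → R3 = 8
  SUB R3, 5  → R3 = 8 - 5 = 3
  ADD R3, 1  → R3 = 3 + 1 = 4
  SUB R3, 4  → R3 = 4 - 4 = 0
Final: R3 = 0

0


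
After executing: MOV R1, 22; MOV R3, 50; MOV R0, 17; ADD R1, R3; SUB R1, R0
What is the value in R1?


Register state trace:
  MOV R1, 22  → R1 = 22
  MOV R3, 50  → R3 = 50
  MOV R0, 17  → R0 = 17
  ADD R1, R3  → R1 = 22 + 50 = 72
  SUB R1, R0  → R1 = 72 - 17 = 55
Final: R1 = 55

55


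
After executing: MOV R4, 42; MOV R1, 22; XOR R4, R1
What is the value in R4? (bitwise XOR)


Register state trace:
  MOV R4, 42  → R4 = 42 (0b00101010)
  MOV R1, 22  → R1 = 22 (0b00010110)
  XOR R4, R1  → R4 = 42 XOR 22 = 60 (0b00111100)
Final: R4 = 60

60


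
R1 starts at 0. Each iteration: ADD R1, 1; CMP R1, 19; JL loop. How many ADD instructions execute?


Loop trace (R1 starts at 0, target 19, step 1):
  ADD #1: R1 = 0 + 1 = 1  → 1 < 19, loop
  ADD #2: R1 = 1 + 1 = 2  → 2 < 19, loop
  ADD #3: R1 = 2 + 1 = 3  → 3 < 19, loop
  ADD #4: R1 = 3 + 1 = 4  → 4 < 19, loop
  ADD #5: R1 = 4 + 1 = 5  → 5 < 19, loop
  ADD #6: R1 = 5 + 1 = 6  → 6 < 19, loop
  ADD #7: R1 = 6 + 1 = 7  → 7 < 19, loop
  ADD #8: R1 = 7 + 1 = 8  → 8 < 19, loop
  ADD #9: R1 = 8 + 1 = 9  → 9 < 19, loop
  ADD #10: R1 = 9 + 1 = 10  → 10 < 19, loop
  ADD #11: R1 = 10 + 1 = 11  → 11 < 19, loop
  ADD #12: R1 = 11 + 1 = 12  → 12 < 19, loop
  ADD #13: R1 = 12 + 1 = 13  → 13 < 19, loop
  ADD #14: R1 = 13 + 1 = 14  → 14 < 19, loop
  ADD #15: R1 = 14 + 1 = 15  → 15 < 19, loop
  ADD #16: R1 = 15 + 1 = 16  → 16 < 19, loop
  ADD #17: R1 = 16 + 1 = 17  → 17 < 19, loop
  ADD #18: R1 = 17 + 1 = 18  → 18 < 19, loop
  ADD #19: R1 = 18 + 1 = 19  → 19 >= 19, exit
Total ADD instructions: 19

19


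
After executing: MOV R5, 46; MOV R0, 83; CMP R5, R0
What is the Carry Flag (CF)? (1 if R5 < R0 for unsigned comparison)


Register state trace:
  MOV R5, 46  → R5 = 46
  MOV R0, 83  → R0 = 83
  CMP R5, R0  → unsigned 46 - 83: borrow occurs
  46 < 83, so CF = 1
CF = 1

1


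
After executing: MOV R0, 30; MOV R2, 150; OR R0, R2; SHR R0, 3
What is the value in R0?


Register state trace:
  MOV R0, 30  → R0 = 30 (0b00011110)
  MOV R2, 150  → R2 = 150 (0b10010110)
  OR R0, R2  → R0 = 30 OR 150 = 158 (0b10011110)
  SHR R0, 3  → R0 = 158 >> 3 = 19
Final: R0 = 19

19


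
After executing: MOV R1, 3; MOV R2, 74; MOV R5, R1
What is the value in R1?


Register state trace:
  MOV R1, 3  → R1 = 3
  MOV R2, 74  → R2 = 74
  MOV R5, R1  → R5 = 3
Final: R1 = 3

3


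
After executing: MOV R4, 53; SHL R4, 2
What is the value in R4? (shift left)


Register state trace:
  MOV R4, 53  → R4 = 53
  SHL R4, 2  → R4 = 53 << 2 = 53 * 2^2 = 212
Final: R4 = 212

212


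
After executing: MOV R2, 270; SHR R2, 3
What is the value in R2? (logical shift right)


Register state trace:
  MOV R2, 270  → R2 = 270
  SHR R2, 3  → R2 = 270 >> 3 = 270 // 2^3 = 33
Final: R2 = 33

33


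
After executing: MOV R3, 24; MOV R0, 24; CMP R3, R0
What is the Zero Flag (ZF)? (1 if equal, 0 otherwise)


Register state trace:
  MOV R3, 24  → R3 = 24
  MOV R0, 24  → R0 = 24
  CMP R3, R0  → computes 24 - 24 = 0
  Result is zero, so values are equal
ZF = 1

1


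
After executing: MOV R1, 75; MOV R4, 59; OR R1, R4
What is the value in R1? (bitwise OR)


Register state trace:
  MOV R1, 75  → R1 = 75 (0b01001011)
  MOV R4, 59  → R4 = 59 (0b00111011)
  OR R1, R4   → R1 = 75 OR 59 = 123 (0b01111011)
Final: R1 = 123

123


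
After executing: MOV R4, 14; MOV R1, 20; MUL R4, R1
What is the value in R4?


Register state trace:
  MOV R4, 14  → R4 = 14
  MOV R1, 20  → R1 = 20
  MUL R4, R1  → R4 = 14 * 20 = 280
Final: R4 = 280

280


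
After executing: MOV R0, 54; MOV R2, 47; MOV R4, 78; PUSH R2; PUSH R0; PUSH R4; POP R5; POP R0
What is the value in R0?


Stack trace (top is rightmost):
  MOV R0, 54  → R0 = 54
  MOV R2, 47  → R2 = 47
  MOV R4, 78  → R4 = 78
  PUSH R2  → stack: [47]
  PUSH R0  → stack: [47, 54]
  PUSH R4  → stack: [47, 54, 78]
  POP R5  → R5 = 78, stack: [47, 54]
  POP R0  → R0 = 54, stack: [47]
Final: R0 = 54

54


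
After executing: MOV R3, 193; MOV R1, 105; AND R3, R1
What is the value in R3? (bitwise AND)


Register state trace:
  MOV R3, 193  → R3 = 193 (0b11000001)
  MOV R1, 105  → R1 = 105 (0b01101001)
  AND R3, R1  → R3 = 193 AND 105 = 65 (0b01000001)
Final: R3 = 65

65


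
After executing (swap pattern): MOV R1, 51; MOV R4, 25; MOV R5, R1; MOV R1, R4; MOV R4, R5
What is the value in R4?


Register state trace (swap pattern):
  MOV R1, 51  → R1 = 51
  MOV R4, 25  → R4 = 25
  MOV R5, R1  → R5 = 51  (save R1)
  MOV R1, R4  → R1 = 25  (R1 gets R4's value)
  MOV R4, R5  → R4 = 51  (R4 gets saved value)
Final: R4 = 51

51


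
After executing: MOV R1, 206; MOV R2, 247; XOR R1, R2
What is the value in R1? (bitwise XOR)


Register state trace:
  MOV R1, 206  → R1 = 206 (0b11001110)
  MOV R2, 247  → R2 = 247 (0b11110111)
  XOR R1, R2  → R1 = 206 XOR 247 = 57 (0b00111001)
Final: R1 = 57

57


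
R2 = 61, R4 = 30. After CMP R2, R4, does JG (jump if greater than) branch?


Trace:
  R2 = 61, R4 = 30
  CMP R2, R4  → compares 61 vs 30
  JG checks: is 61 greater than 30?
  61 > 30, so condition is true
Branch taken: Yes

Yes


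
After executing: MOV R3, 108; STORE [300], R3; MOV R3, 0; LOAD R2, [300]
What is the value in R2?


Register and memory trace:
  MOV R3, 108  → R3 = 108
  STORE [300], R3  → mem[300] = 108
  MOV R3, 0  → R3 = 0
  LOAD R2, [300]  → R2 = mem[300] = 108
Final: R2 = 108

108


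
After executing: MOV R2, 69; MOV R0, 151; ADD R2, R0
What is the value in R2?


Register state trace:
  MOV R2, 69  → R2 = 69
  MOV R0, 151  → R0 = 151
  ADD R2, R0  → R2 = 69 + 151 = 220
Final: R2 = 220

220


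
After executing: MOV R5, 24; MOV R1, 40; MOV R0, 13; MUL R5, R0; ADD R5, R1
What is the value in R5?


Register state trace:
  MOV R5, 24  → R5 = 24
  MOV R1, 40  → R1 = 40
  MOV R0, 13  → R0 = 13
  MUL R5, R0  → R5 = 24 * 13 = 312
  ADD R5, R1  → R5 = 312 + 40 = 352
Final: R5 = 352

352


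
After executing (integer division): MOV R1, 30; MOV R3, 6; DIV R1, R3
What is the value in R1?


Register state trace:
  MOV R1, 30  → R1 = 30
  MOV R3, 6  → R3 = 6
  DIV R1, R3  → R1 = 30 // 6 = 5
Final: R1 = 5

5


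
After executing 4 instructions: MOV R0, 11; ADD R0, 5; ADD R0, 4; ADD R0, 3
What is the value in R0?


Register state trace:
  MOV R0, 11  → R0 = 11
  ADD R0, 5  → R0 = 11 + 5 = 16
  ADD R0, 4  → R0 = 16 + 4 = 20
  ADD R0, 3  → R0 = 20 + 3 = 23
Final: R0 = 23

23


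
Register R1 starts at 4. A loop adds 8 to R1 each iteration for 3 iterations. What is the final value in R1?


Starting value: R1 = 4
  Iter 1: R1 = 4 + 8 = 12
  Iter 2: R1 = 12 + 8 = 20
  Iter 3: R1 = 20 + 8 = 28
Final: R1 = 28

28


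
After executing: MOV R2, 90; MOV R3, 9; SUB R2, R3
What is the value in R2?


Register state trace:
  MOV R2, 90  → R2 = 90
  MOV R3, 9  → R3 = 9
  SUB R2, R3  → R2 = 90 - 9 = 81
Final: R2 = 81

81


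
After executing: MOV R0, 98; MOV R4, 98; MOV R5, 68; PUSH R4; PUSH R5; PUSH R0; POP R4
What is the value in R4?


Stack trace (top is rightmost):
  MOV R0, 98  → R0 = 98
  MOV R4, 98  → R4 = 98
  MOV R5, 68  → R5 = 68
  PUSH R4  → stack: [98]
  PUSH R5  → stack: [98, 68]
  PUSH R0  → stack: [98, 68, 98]
  POP R4  → R4 = 98, stack: [98, 68]
Final: R4 = 98

98


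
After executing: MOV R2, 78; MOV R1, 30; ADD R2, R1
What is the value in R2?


Register state trace:
  MOV R2, 78  → R2 = 78
  MOV R1, 30  → R1 = 30
  ADD R2, R1  → R2 = 78 + 30 = 108
Final: R2 = 108

108


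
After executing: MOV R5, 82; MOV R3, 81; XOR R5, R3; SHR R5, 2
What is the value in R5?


Register state trace:
  MOV R5, 82  → R5 = 82 (0b01010010)
  MOV R3, 81  → R3 = 81 (0b01010001)
  XOR R5, R3  → R5 = 82 XOR 81 = 3 (0b00000011)
  SHR R5, 2  → R5 = 3 >> 2 = 0
Final: R5 = 0

0


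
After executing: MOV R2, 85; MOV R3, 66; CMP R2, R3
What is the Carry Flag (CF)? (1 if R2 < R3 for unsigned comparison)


Register state trace:
  MOV R2, 85  → R2 = 85
  MOV R3, 66  → R3 = 66
  CMP R2, R3  → unsigned 85 - 66: no borrow
  85 >= 66, so CF = 0
CF = 0

0


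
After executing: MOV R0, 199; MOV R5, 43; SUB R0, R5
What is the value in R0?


Register state trace:
  MOV R0, 199  → R0 = 199
  MOV R5, 43  → R5 = 43
  SUB R0, R5  → R0 = 199 - 43 = 156
Final: R0 = 156

156


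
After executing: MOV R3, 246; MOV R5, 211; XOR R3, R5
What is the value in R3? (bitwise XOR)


Register state trace:
  MOV R3, 246  → R3 = 246 (0b11110110)
  MOV R5, 211  → R5 = 211 (0b11010011)
  XOR R3, R5  → R3 = 246 XOR 211 = 37 (0b00100101)
Final: R3 = 37

37


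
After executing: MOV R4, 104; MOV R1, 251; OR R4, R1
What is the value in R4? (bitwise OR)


Register state trace:
  MOV R4, 104  → R4 = 104 (0b01101000)
  MOV R1, 251  → R1 = 251 (0b11111011)
  OR R4, R1   → R4 = 104 OR 251 = 251 (0b11111011)
Final: R4 = 251

251


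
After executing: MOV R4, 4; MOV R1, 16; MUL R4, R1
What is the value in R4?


Register state trace:
  MOV R4, 4  → R4 = 4
  MOV R1, 16  → R1 = 16
  MUL R4, R1  → R4 = 4 * 16 = 64
Final: R4 = 64

64


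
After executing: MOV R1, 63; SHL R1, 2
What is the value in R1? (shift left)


Register state trace:
  MOV R1, 63  → R1 = 63
  SHL R1, 2  → R1 = 63 << 2 = 63 * 2^2 = 252
Final: R1 = 252

252


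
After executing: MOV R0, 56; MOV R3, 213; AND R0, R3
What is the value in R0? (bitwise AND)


Register state trace:
  MOV R0, 56  → R0 = 56 (0b00111000)
  MOV R3, 213  → R3 = 213 (0b11010101)
  AND R0, R3  → R0 = 56 AND 213 = 16 (0b00010000)
Final: R0 = 16

16


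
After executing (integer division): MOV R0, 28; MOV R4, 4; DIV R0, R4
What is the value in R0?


Register state trace:
  MOV R0, 28  → R0 = 28
  MOV R4, 4  → R4 = 4
  DIV R0, R4  → R0 = 28 // 4 = 7
Final: R0 = 7

7


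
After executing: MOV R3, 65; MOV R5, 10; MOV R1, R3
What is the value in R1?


Register state trace:
  MOV R3, 65  → R3 = 65
  MOV R5, 10  → R5 = 10
  MOV R1, R3  → R1 = 65
Final: R1 = 65

65


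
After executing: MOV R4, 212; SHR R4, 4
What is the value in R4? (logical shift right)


Register state trace:
  MOV R4, 212  → R4 = 212
  SHR R4, 4  → R4 = 212 >> 4 = 212 // 2^4 = 13
Final: R4 = 13

13


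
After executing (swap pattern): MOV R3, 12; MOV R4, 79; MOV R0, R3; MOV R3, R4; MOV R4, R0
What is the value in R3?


Register state trace (swap pattern):
  MOV R3, 12  → R3 = 12
  MOV R4, 79  → R4 = 79
  MOV R0, R3  → R0 = 12  (save R3)
  MOV R3, R4  → R3 = 79  (R3 gets R4's value)
  MOV R4, R0  → R4 = 12  (R4 gets saved value)
Final: R3 = 79

79


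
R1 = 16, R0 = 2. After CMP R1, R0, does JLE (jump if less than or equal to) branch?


Trace:
  R1 = 16, R0 = 2
  CMP R1, R0  → compares 16 vs 2
  JLE checks: is 16 less than or equal to 2?
  16 > 2, so condition is false
Branch taken: No

No


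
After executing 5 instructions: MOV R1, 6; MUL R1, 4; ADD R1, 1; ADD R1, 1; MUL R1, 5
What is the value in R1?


Register state trace:
  MOV R1, 6  → R1 = 6
  MUL R1, 4  → R1 = 6 * 4 = 24
  ADD R1, 1  → R1 = 24 + 1 = 25
  ADD R1, 1  → R1 = 25 + 1 = 26
  MUL R1, 5  → R1 = 26 * 5 = 130
Final: R1 = 130

130


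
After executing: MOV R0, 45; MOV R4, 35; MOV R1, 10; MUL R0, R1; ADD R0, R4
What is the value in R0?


Register state trace:
  MOV R0, 45  → R0 = 45
  MOV R4, 35  → R4 = 35
  MOV R1, 10  → R1 = 10
  MUL R0, R1  → R0 = 45 * 10 = 450
  ADD R0, R4  → R0 = 450 + 35 = 485
Final: R0 = 485

485


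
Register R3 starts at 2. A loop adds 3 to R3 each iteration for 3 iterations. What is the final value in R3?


Starting value: R3 = 2
  Iter 1: R3 = 2 + 3 = 5
  Iter 2: R3 = 5 + 3 = 8
  Iter 3: R3 = 8 + 3 = 11
Final: R3 = 11

11


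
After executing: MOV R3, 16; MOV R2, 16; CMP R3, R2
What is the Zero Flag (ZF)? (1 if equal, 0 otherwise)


Register state trace:
  MOV R3, 16  → R3 = 16
  MOV R2, 16  → R2 = 16
  CMP R3, R2  → computes 16 - 16 = 0
  Result is zero, so values are equal
ZF = 1

1


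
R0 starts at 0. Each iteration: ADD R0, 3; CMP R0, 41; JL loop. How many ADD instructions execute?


Loop trace (R0 starts at 0, target 41, step 3):
  ADD #1: R0 = 0 + 3 = 3  → 3 < 41, loop
  ADD #2: R0 = 3 + 3 = 6  → 6 < 41, loop
  ADD #3: R0 = 6 + 3 = 9  → 9 < 41, loop
  ADD #4: R0 = 9 + 3 = 12  → 12 < 41, loop
  ADD #5: R0 = 12 + 3 = 15  → 15 < 41, loop
  ADD #6: R0 = 15 + 3 = 18  → 18 < 41, loop
  ADD #7: R0 = 18 + 3 = 21  → 21 < 41, loop
  ADD #8: R0 = 21 + 3 = 24  → 24 < 41, loop
  ADD #9: R0 = 24 + 3 = 27  → 27 < 41, loop
  ADD #10: R0 = 27 + 3 = 30  → 30 < 41, loop
  ADD #11: R0 = 30 + 3 = 33  → 33 < 41, loop
  ADD #12: R0 = 33 + 3 = 36  → 36 < 41, loop
  ADD #13: R0 = 36 + 3 = 39  → 39 < 41, loop
  ADD #14: R0 = 39 + 3 = 42  → 42 >= 41, exit
Total ADD instructions: 14

14


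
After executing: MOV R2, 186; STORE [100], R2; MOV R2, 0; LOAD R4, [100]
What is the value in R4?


Register and memory trace:
  MOV R2, 186  → R2 = 186
  STORE [100], R2  → mem[100] = 186
  MOV R2, 0  → R2 = 0
  LOAD R4, [100]  → R4 = mem[100] = 186
Final: R4 = 186

186


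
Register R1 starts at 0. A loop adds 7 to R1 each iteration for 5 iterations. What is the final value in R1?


Starting value: R1 = 0
  Iter 1: R1 = 0 + 7 = 7
  Iter 2: R1 = 7 + 7 = 14
  Iter 3: R1 = 14 + 7 = 21
  Iter 4: R1 = 21 + 7 = 28
  Iter 5: R1 = 28 + 7 = 35
Final: R1 = 35

35


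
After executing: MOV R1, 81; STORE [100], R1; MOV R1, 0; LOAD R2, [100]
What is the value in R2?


Register and memory trace:
  MOV R1, 81  → R1 = 81
  STORE [100], R1  → mem[100] = 81
  MOV R1, 0  → R1 = 0
  LOAD R2, [100]  → R2 = mem[100] = 81
Final: R2 = 81

81


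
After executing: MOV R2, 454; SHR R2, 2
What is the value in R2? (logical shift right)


Register state trace:
  MOV R2, 454  → R2 = 454
  SHR R2, 2  → R2 = 454 >> 2 = 454 // 2^2 = 113
Final: R2 = 113

113


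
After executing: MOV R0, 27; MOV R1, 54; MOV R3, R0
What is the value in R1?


Register state trace:
  MOV R0, 27  → R0 = 27
  MOV R1, 54  → R1 = 54
  MOV R3, R0  → R3 = 27
Final: R1 = 54

54


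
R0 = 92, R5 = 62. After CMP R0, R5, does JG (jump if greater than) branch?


Trace:
  R0 = 92, R5 = 62
  CMP R0, R5  → compares 92 vs 62
  JG checks: is 92 greater than 62?
  92 > 62, so condition is true
Branch taken: Yes

Yes


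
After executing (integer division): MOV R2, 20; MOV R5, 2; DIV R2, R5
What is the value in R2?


Register state trace:
  MOV R2, 20  → R2 = 20
  MOV R5, 2  → R5 = 2
  DIV R2, R5  → R2 = 20 // 2 = 10
Final: R2 = 10

10


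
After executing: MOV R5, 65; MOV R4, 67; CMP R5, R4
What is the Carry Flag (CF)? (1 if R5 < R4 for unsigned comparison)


Register state trace:
  MOV R5, 65  → R5 = 65
  MOV R4, 67  → R4 = 67
  CMP R5, R4  → unsigned 65 - 67: borrow occurs
  65 < 67, so CF = 1
CF = 1

1


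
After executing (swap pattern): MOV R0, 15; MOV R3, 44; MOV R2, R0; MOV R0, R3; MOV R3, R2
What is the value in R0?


Register state trace (swap pattern):
  MOV R0, 15  → R0 = 15
  MOV R3, 44  → R3 = 44
  MOV R2, R0  → R2 = 15  (save R0)
  MOV R0, R3  → R0 = 44  (R0 gets R3's value)
  MOV R3, R2  → R3 = 15  (R3 gets saved value)
Final: R0 = 44

44


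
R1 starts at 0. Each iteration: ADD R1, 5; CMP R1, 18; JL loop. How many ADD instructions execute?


Loop trace (R1 starts at 0, target 18, step 5):
  ADD #1: R1 = 0 + 5 = 5  → 5 < 18, loop
  ADD #2: R1 = 5 + 5 = 10  → 10 < 18, loop
  ADD #3: R1 = 10 + 5 = 15  → 15 < 18, loop
  ADD #4: R1 = 15 + 5 = 20  → 20 >= 18, exit
Total ADD instructions: 4

4


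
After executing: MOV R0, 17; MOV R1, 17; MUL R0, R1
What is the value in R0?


Register state trace:
  MOV R0, 17  → R0 = 17
  MOV R1, 17  → R1 = 17
  MUL R0, R1  → R0 = 17 * 17 = 289
Final: R0 = 289

289


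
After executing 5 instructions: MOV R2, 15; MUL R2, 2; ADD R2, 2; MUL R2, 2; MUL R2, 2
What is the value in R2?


Register state trace:
  MOV R2, 15  → R2 = 15
  MUL R2, 2  → R2 = 15 * 2 = 30
  ADD R2, 2  → R2 = 30 + 2 = 32
  MUL R2, 2  → R2 = 32 * 2 = 64
  MUL R2, 2  → R2 = 64 * 2 = 128
Final: R2 = 128

128


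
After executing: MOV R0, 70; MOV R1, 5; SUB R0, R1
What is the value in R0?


Register state trace:
  MOV R0, 70  → R0 = 70
  MOV R1, 5  → R1 = 5
  SUB R0, R1  → R0 = 70 - 5 = 65
Final: R0 = 65

65


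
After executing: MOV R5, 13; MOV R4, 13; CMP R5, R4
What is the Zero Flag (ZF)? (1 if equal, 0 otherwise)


Register state trace:
  MOV R5, 13  → R5 = 13
  MOV R4, 13  → R4 = 13
  CMP R5, R4  → computes 13 - 13 = 0
  Result is zero, so values are equal
ZF = 1

1


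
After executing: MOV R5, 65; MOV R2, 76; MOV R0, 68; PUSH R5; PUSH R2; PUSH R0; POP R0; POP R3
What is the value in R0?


Stack trace (top is rightmost):
  MOV R5, 65  → R5 = 65
  MOV R2, 76  → R2 = 76
  MOV R0, 68  → R0 = 68
  PUSH R5  → stack: [65]
  PUSH R2  → stack: [65, 76]
  PUSH R0  → stack: [65, 76, 68]
  POP R0  → R0 = 68, stack: [65, 76]
  POP R3  → R3 = 76, stack: [65]
Final: R0 = 68

68


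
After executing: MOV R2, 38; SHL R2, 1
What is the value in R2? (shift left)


Register state trace:
  MOV R2, 38  → R2 = 38
  SHL R2, 1  → R2 = 38 << 1 = 38 * 2^1 = 76
Final: R2 = 76

76


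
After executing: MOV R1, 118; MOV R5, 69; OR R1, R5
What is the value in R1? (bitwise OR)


Register state trace:
  MOV R1, 118  → R1 = 118 (0b01110110)
  MOV R5, 69  → R5 = 69 (0b01000101)
  OR R1, R5   → R1 = 118 OR 69 = 119 (0b01110111)
Final: R1 = 119

119


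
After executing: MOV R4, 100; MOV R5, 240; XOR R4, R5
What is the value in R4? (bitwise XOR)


Register state trace:
  MOV R4, 100  → R4 = 100 (0b01100100)
  MOV R5, 240  → R5 = 240 (0b11110000)
  XOR R4, R5  → R4 = 100 XOR 240 = 148 (0b10010100)
Final: R4 = 148

148


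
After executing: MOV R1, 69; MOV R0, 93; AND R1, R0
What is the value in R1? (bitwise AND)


Register state trace:
  MOV R1, 69  → R1 = 69 (0b01000101)
  MOV R0, 93  → R0 = 93 (0b01011101)
  AND R1, R0  → R1 = 69 AND 93 = 69 (0b01000101)
Final: R1 = 69

69


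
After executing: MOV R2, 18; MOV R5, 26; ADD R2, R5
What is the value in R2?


Register state trace:
  MOV R2, 18  → R2 = 18
  MOV R5, 26  → R5 = 26
  ADD R2, R5  → R2 = 18 + 26 = 44
Final: R2 = 44

44


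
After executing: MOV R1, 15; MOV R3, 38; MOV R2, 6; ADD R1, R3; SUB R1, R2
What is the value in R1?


Register state trace:
  MOV R1, 15  → R1 = 15
  MOV R3, 38  → R3 = 38
  MOV R2, 6  → R2 = 6
  ADD R1, R3  → R1 = 15 + 38 = 53
  SUB R1, R2  → R1 = 53 - 6 = 47
Final: R1 = 47

47


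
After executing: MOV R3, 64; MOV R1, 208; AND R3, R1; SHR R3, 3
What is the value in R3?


Register state trace:
  MOV R3, 64  → R3 = 64 (0b01000000)
  MOV R1, 208  → R1 = 208 (0b11010000)
  AND R3, R1  → R3 = 64 AND 208 = 64 (0b01000000)
  SHR R3, 3  → R3 = 64 >> 3 = 8
Final: R3 = 8

8


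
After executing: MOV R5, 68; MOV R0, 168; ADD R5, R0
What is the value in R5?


Register state trace:
  MOV R5, 68  → R5 = 68
  MOV R0, 168  → R0 = 168
  ADD R5, R0  → R5 = 68 + 168 = 236
Final: R5 = 236

236


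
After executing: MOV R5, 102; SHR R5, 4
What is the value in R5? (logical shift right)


Register state trace:
  MOV R5, 102  → R5 = 102
  SHR R5, 4  → R5 = 102 >> 4 = 102 // 2^4 = 6
Final: R5 = 6

6


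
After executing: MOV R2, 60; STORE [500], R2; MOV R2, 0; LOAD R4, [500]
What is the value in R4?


Register and memory trace:
  MOV R2, 60  → R2 = 60
  STORE [500], R2  → mem[500] = 60
  MOV R2, 0  → R2 = 0
  LOAD R4, [500]  → R4 = mem[500] = 60
Final: R4 = 60

60


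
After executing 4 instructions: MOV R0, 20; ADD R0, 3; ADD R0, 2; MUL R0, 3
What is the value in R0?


Register state trace:
  MOV R0, 20  → R0 = 20
  ADD R0, 3  → R0 = 20 + 3 = 23
  ADD R0, 2  → R0 = 23 + 2 = 25
  MUL R0, 3  → R0 = 25 * 3 = 75
Final: R0 = 75

75


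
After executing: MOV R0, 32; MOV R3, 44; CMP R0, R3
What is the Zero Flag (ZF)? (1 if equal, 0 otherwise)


Register state trace:
  MOV R0, 32  → R0 = 32
  MOV R3, 44  → R3 = 44
  CMP R0, R3  → computes 32 - 44 = -12
  Result is nonzero, so values are not equal
ZF = 0

0
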